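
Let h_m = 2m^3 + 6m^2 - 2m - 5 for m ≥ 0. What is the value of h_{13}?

h_{13} = 2·13^3 + 6·13^2 - 2·13 - 5 = 5377.

5377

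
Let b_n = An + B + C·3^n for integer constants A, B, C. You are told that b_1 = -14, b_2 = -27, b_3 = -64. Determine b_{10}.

-118115

At n = 1, 2, 3: A + B + 3C = -14; 2A + B + 9C = -27; 3A + B + 27C = -64.
Subtracting the first from the second: A + 6C = -13.
Subtracting the second from the third: A + 18C = -37.
Solving: C = -2, A = -1, then B = -7.
Hence b_{10} = -1·10 + (-7) + (-2)·59049 = -118115.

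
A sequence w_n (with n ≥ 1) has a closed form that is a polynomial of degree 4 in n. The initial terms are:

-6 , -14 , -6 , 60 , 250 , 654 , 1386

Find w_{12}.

15636

1st diffs: -8, 8, 66, 190, 404, 732.
2nd diffs: 16, 58, 124, 214, 328.
3rd diffs: 42, 66, 90, 114.
4th diffs: 24, 24, 24 (constant).
Newton forward-difference form: w_n = -6 + (-8)·C(n-1,1) + 16·C(n-1,2) + 42·C(n-1,3) + 24·C(n-1,4).
At n = 12: n-1 = 11, so w_{12} = -6 - 88 + 880 + 6930 + 7920 = 15636.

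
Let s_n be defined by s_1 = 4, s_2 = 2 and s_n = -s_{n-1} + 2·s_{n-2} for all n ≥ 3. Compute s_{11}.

Compute successive terms:
s_3 = 6; s_4 = -2; s_5 = 14; s_6 = -18; s_7 = 46; s_8 = -82; s_9 = 174; s_{10} = -338; s_{11} = 686.
(Characteristic roots are 1 and -2.)

686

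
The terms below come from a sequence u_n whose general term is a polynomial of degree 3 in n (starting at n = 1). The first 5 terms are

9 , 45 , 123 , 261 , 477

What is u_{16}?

13149

1st diffs: 36, 78, 138, 216.
2nd diffs: 42, 60, 78.
3rd diffs: 18, 18 (constant).
Newton forward-difference form: u_n = 9 + 36·C(n-1,1) + 42·C(n-1,2) + 18·C(n-1,3).
At n = 16: n-1 = 15, so u_{16} = 9 + 540 + 4410 + 8190 = 13149.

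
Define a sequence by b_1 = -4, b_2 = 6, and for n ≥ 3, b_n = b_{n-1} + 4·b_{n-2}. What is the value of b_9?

Step forward from the initial values:
b_3 = -10; b_4 = 14; b_5 = -26; b_6 = 30; b_7 = -74; b_8 = 46; b_9 = -250.

-250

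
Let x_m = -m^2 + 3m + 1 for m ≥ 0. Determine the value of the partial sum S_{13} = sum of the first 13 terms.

-403

Over m = 0..12: Σm = 78, Σm² = 650.
Total = (-1)·650 + (3)·78 + (1)·13 = -403.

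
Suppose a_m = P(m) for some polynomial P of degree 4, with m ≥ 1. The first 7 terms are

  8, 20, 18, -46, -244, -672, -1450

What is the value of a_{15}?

1st diffs: 12, -2, -64, -198, -428, -778.
2nd diffs: -14, -62, -134, -230, -350.
3rd diffs: -48, -72, -96, -120.
4th diffs: -24, -24, -24 (constant).
Newton forward-difference form: a_m = 8 + 12·C(m-1,1) + (-14)·C(m-1,2) + (-48)·C(m-1,3) + (-24)·C(m-1,4).
At m = 15: m-1 = 14, so a_{15} = 8 + 168 - 1274 - 17472 - 24024 = -42594.

-42594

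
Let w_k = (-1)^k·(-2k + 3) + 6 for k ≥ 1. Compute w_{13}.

(-1)^13 = -1; -2k + 3 at k=13 is -23; so w_{13} = 29.

29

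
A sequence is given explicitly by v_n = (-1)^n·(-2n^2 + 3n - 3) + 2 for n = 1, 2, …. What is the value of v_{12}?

-253

(-1)^12 = 1; -2n^2 + 3n - 3 at n=12 is -255; so v_{12} = -253.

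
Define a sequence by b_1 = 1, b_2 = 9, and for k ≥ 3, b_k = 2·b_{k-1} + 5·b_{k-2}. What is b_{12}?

b_3 = 23  b_4 = 91  b_5 = 297  b_6 = 1049  b_7 = 3583  b_8 = 12411  b_9 = 42737  b_{10} = 147529  b_{11} = 508743  b_{12} = 1755131.

1755131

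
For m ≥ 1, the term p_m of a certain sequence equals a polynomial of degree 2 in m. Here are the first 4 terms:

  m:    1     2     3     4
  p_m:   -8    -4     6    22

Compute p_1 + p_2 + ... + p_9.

576

1st diffs: 4, 10, 16.
2nd diffs: 6, 6 (constant).
Newton forward-difference form: p_m = -8 + 4·C(m-1,1) + 6·C(m-1,2).
Continuing: …, 44, 72, 106, 146, …, p_9 = 192.
Summing m = 1..9 (9 terms) gives 576.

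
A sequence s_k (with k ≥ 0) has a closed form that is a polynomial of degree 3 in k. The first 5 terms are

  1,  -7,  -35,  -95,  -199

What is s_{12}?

-4055

1st diffs: -8, -28, -60, -104.
2nd diffs: -20, -32, -44.
3rd diffs: -12, -12 (constant).
Newton forward-difference form: s_k = 1 + (-8)·C(k,1) + (-20)·C(k,2) + (-12)·C(k,3).
At k = 12: k = 12, so s_{12} = 1 - 96 - 1320 - 2640 = -4055.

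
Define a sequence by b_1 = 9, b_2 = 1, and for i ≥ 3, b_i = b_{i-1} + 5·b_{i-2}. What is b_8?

4621

Compute successive terms:
b_3 = 46; b_4 = 51; b_5 = 281; b_6 = 536; b_7 = 1941; b_8 = 4621.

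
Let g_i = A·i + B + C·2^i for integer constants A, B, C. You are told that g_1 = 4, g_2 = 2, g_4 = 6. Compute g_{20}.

Write the equations: A + B + 2C = 4; 2A + B + 4C = 2; 4A + B + 16C = 6.
Subtracting the first from the second: A + 2C = -2.
Subtracting the second from the third: 2A + 12C = 4.
Solving: C = 1, A = -4, then B = 6.
So g_i = -4·i + 6 + 1·2^i; at i=20 this is 1048502.

1048502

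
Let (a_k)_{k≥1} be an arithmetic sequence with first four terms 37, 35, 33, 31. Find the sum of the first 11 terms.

297

Common difference d = -2.
a_k = 37 + (k - 1)·(-2).
a_{11} = 17; S = 11·(37 + 17)/2 = 297.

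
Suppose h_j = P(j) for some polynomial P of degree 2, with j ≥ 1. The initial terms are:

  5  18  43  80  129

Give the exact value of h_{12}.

808

1st diffs: 13, 25, 37, 49.
2nd diffs: 12, 12, 12 (constant).
Newton forward-difference form: h_j = 5 + 13·C(j-1,1) + 12·C(j-1,2).
At j = 12: j-1 = 11, so h_{12} = 5 + 143 + 660 = 808.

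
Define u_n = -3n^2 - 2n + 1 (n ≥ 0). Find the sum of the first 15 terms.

Over n = 0..14: Σn = 105, Σn² = 1015.
Total = (-3)·1015 + (-2)·105 + (1)·15 = -3240.

-3240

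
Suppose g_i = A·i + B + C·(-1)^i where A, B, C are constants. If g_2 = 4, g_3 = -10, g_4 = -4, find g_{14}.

-44

Write the equations: 2A + B + C = 4; 3A + B - C = -10; 4A + B + C = -4.
Subtracting the first from the second: A - 2C = -14.
Subtracting the second from the third: A + 2C = 6.
Solving: C = 5, A = -4, then B = 7.
So g_i = -4·i + 7 + 5·(-1)^i; at i=14 this is -44.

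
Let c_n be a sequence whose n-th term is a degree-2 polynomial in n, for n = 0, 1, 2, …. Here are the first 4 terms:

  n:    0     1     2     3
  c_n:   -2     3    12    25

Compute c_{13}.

1st diffs: 5, 9, 13.
2nd diffs: 4, 4 (constant).
Newton forward-difference form: c_n = -2 + 5·C(n,1) + 4·C(n,2).
At n = 13: n = 13, so c_{13} = -2 + 65 + 312 = 375.

375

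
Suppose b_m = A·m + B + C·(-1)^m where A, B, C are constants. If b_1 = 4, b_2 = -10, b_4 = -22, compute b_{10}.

Plug in m = 1, 2, 4: A + B - C = 4; 2A + B + C = -10; 4A + B + C = -22.
Subtracting the first from the second: A + 2C = -14.
Subtracting the second from the third: 2A = -12.
Solving: C = -4, A = -6, then B = 6.
Hence b_{10} = -6·10 + 6 + (-4)·1 = -58.

-58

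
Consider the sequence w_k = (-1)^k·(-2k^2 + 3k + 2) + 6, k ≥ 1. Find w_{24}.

(-1)^24 = 1; -2k^2 + 3k + 2 at k=24 is -1078; so w_{24} = -1072.

-1072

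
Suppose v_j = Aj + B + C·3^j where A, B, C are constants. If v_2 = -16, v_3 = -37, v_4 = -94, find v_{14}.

At j = 2, 3, 4: 2A + B + 9C = -16; 3A + B + 27C = -37; 4A + B + 81C = -94.
Subtracting the first from the second: A + 18C = -21.
Subtracting the second from the third: A + 54C = -57.
Solving: C = -1, A = -3, then B = -1.
So v_j = -3·j + (-1) + (-1)·3^j; at j=14 this is -4783012.

-4783012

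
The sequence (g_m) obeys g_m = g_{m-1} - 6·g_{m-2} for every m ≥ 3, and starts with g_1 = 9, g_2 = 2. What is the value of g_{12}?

g_3 = -52  g_4 = -64  g_5 = 248  g_6 = 632  g_7 = -856  g_8 = -4648  g_9 = 488  g_{10} = 28376  g_{11} = 25448  g_{12} = -144808.

-144808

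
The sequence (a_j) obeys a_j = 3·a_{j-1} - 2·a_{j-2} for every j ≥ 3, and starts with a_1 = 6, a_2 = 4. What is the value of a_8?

Applying the relation repeatedly:
a_3 = 0; a_4 = -8; a_5 = -24; a_6 = -56; a_7 = -120; a_8 = -248.
(Characteristic roots are 2 and 1.)

-248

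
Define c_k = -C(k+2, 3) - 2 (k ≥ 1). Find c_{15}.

-682

C(17, 3) = 680, so c_{15} = -682.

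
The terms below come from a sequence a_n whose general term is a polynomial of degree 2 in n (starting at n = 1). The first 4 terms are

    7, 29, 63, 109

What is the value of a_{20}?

1st diffs: 22, 34, 46.
2nd diffs: 12, 12 (constant).
Newton forward-difference form: a_n = 7 + 22·C(n-1,1) + 12·C(n-1,2).
At n = 20: n-1 = 19, so a_{20} = 7 + 418 + 2052 = 2477.

2477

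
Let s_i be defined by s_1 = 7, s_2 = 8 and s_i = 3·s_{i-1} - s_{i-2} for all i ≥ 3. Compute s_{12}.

94333

Applying the relation repeatedly:
s_3 = 17;  s_4 = 43;  s_5 = 112;  s_6 = 293;  s_7 = 767;  s_8 = 2008;  s_9 = 5257;  s_{10} = 13763;  s_{11} = 36032;  s_{12} = 94333.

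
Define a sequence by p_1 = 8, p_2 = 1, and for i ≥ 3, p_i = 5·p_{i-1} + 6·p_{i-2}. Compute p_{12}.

Compute successive terms:
p_3 = 53; p_4 = 271; p_5 = 1673; p_6 = 9991; p_7 = 59993; p_8 = 359911; p_9 = 2159513; p_{10} = 12957031; p_{11} = 77742233; p_{12} = 466453351.
(Characteristic roots are 6 and -1.)

466453351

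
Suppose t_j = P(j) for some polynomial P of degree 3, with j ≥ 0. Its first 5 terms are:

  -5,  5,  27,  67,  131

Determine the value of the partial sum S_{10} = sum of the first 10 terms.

3100

1st diffs: 10, 22, 40, 64.
2nd diffs: 12, 18, 24.
3rd diffs: 6, 6 (constant).
So t_j = j^3 + 3j^2 + 6j - 5.
Continuing: …, 225, 355, 527, 747, …, t_9 = 1021.
Summing j = 0..9 (10 terms) gives 3100.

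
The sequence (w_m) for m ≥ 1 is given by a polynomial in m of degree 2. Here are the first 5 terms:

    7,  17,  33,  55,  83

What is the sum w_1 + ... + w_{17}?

5559

1st diffs: 10, 16, 22, 28.
2nd diffs: 6, 6, 6 (constant).
Newton forward-difference form: w_m = 7 + 10·C(m-1,1) + 6·C(m-1,2).
Continuing: …, 117, 157, 203, 255, …, w_{17} = 887.
Summing m = 1..17 (17 terms) gives 5559.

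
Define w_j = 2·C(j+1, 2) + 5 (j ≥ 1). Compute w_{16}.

C(17, 2) = 136, so w_{16} = 277.

277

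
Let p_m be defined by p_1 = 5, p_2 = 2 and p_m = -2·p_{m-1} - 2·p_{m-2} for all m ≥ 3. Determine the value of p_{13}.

-320

Compute successive terms:
p_3 = -14, p_4 = 24, p_5 = -20, …, p_{10} = 32, p_{11} = -224, p_{12} = 384, p_{13} = -320.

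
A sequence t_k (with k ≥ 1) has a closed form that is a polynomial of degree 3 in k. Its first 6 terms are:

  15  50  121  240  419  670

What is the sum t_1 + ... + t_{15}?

36660

1st diffs: 35, 71, 119, 179, 251.
2nd diffs: 36, 48, 60, 72.
3rd diffs: 12, 12, 12 (constant).
Newton forward-difference form: t_k = 15 + 35·C(k-1,1) + 36·C(k-1,2) + 12·C(k-1,3).
Continuing: …, 1005, 1436, 1975, 2634, …, t_{15} = 8149.
Summing k = 1..15 (15 terms) gives 36660.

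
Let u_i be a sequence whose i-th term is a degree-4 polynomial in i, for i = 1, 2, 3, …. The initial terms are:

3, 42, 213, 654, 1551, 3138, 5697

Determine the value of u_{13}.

63303

1st diffs: 39, 171, 441, 897, 1587, 2559.
2nd diffs: 132, 270, 456, 690, 972.
3rd diffs: 138, 186, 234, 282.
4th diffs: 48, 48, 48 (constant).
So u_i = 2i^4 + 3i^3 - 2i^2 - 6i + 6.
Evaluating at i = 13 gives u_{13} = 63303.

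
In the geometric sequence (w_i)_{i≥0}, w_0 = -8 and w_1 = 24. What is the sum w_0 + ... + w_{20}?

-20920706408

Common ratio r = -3.
w_i = (-8)·(-3)^(i-0).
S = (-8)·((-3)^21 - 1)/(-3 - 1) = (-8)·(-10460353203 - 1)/(-4) = -20920706408.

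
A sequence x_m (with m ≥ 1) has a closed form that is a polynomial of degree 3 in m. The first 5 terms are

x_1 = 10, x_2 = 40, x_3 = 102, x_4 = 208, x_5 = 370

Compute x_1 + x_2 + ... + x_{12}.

1st diffs: 30, 62, 106, 162.
2nd diffs: 32, 44, 56.
3rd diffs: 12, 12 (constant).
So x_m = 2m^3 + 4m^2 + 4m.
Continuing: …, 600, 910, 1312, 1818, …, x_{12} = 4080.
Summing m = 1..12 (12 terms) gives 15080.

15080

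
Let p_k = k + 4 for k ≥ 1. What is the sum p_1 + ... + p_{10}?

Over k = 1..10: Σk = 55.
Total = (1)·55 + (4)·10 = 95.

95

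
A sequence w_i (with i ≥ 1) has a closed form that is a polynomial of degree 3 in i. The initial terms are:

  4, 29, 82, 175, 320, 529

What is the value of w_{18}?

12397

1st diffs: 25, 53, 93, 145, 209.
2nd diffs: 28, 40, 52, 64.
3rd diffs: 12, 12, 12 (constant).
So w_i = 2i^3 + 2i^2 + 5i - 5.
Evaluating at i = 18 gives w_{18} = 12397.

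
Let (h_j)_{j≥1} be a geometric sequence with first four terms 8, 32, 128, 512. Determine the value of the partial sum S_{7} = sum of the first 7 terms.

43688

Common ratio r = 4.
h_j = 8·4^(j-1).
S = 8·(4^7 - 1)/(4 - 1) = 8·(16384 - 1)/(3) = 43688.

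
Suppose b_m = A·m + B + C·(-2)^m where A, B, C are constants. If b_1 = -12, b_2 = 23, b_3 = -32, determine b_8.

1313

Plug in m = 1, 2, 3: A + B - 2C = -12; 2A + B + 4C = 23; 3A + B - 8C = -32.
Subtracting the first from the second: A + 6C = 35.
Subtracting the second from the third: A - 12C = -55.
Solving: C = 5, A = 5, then B = -7.
Hence b_8 = 5·8 + (-7) + 5·256 = 1313.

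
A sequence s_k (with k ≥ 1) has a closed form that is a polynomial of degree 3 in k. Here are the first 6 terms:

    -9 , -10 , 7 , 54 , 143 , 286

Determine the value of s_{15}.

5983

1st diffs: -1, 17, 47, 89, 143.
2nd diffs: 18, 30, 42, 54.
3rd diffs: 12, 12, 12 (constant).
So s_k = 2k^3 - 3k^2 - 6k - 2.
Evaluating at k = 15 gives s_{15} = 5983.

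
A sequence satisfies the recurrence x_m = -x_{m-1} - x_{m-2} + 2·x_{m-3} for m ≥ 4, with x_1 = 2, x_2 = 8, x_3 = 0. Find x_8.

68

Step forward from the initial values:
x_4 = -4, x_5 = 20, x_6 = -16, x_7 = -12, x_8 = 68.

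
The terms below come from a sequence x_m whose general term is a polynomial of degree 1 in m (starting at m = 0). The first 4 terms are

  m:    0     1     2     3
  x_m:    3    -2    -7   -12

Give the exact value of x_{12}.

-57

1st diffs: -5, -5, -5 (constant).
So x_m = -5m + 3.
Evaluating at m = 12 gives x_{12} = -57.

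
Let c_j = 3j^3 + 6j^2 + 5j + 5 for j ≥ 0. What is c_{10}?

3655

c_{10} = 3·10^3 + 6·10^2 + 5·10 + 5 = 3655.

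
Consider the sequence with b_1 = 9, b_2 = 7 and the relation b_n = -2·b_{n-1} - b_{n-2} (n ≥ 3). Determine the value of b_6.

71

Compute successive terms:
b_3 = -23; b_4 = 39; b_5 = -55; b_6 = 71.
(Characteristic roots are -1 and -1.)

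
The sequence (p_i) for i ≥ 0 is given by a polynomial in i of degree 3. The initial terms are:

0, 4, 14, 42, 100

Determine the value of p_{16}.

1st diffs: 4, 10, 28, 58.
2nd diffs: 6, 18, 30.
3rd diffs: 12, 12 (constant).
So p_i = 2i^3 - 3i^2 + 5i.
Evaluating at i = 16 gives p_{16} = 7504.

7504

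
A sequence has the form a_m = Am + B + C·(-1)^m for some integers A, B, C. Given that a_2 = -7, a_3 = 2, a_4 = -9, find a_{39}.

Plug in m = 2, 3, 4: 2A + B + C = -7; 3A + B - C = 2; 4A + B + C = -9.
Subtracting the first from the second: A - 2C = 9.
Subtracting the second from the third: A + 2C = -11.
Solving: C = -5, A = -1, then B = 0.
Hence a_{39} = -1·39 + 0 + (-5)·(-1) = -34.

-34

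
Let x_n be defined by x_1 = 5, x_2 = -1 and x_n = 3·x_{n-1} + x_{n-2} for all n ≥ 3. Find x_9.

2018

Compute successive terms:
x_3 = 2; x_4 = 5; x_5 = 17; x_6 = 56; x_7 = 185; x_8 = 611; x_9 = 2018.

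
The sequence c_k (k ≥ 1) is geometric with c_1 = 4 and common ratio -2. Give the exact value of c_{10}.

-2048

c_k = 4·(-2)^(k-1).
c_{10} = 4·(-2)^9 = -2048.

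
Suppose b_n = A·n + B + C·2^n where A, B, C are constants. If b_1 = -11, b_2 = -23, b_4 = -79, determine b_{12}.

-16431

Plug in n = 1, 2, 4: A + B + 2C = -11; 2A + B + 4C = -23; 4A + B + 16C = -79.
Subtracting the first from the second: A + 2C = -12.
Subtracting the second from the third: 2A + 12C = -56.
Solving: C = -4, A = -4, then B = 1.
Therefore b_{12} = -48 + 1 + (-4)·4096 = -16431.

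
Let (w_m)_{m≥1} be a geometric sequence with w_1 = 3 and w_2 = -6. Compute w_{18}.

Common ratio r = -2.
w_m = 3·(-2)^(m-1).
w_{18} = 3·(-2)^17 = -393216.

-393216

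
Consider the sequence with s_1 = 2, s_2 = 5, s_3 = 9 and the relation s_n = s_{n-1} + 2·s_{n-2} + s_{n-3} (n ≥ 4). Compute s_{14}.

43016

Compute successive terms:
s_4 = 21, s_5 = 44, s_6 = 95, …, s_{11} = 4341, s_{12} = 9324, s_{13} = 20027, s_{14} = 43016.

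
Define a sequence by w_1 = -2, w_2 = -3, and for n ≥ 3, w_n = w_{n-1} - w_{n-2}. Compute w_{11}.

3

Step forward from the initial values:
w_3 = -1;  w_4 = 2;  w_5 = 3;  w_6 = 1;  w_7 = -2;  w_8 = -3;  w_9 = -1;  w_{10} = 2;  w_{11} = 3.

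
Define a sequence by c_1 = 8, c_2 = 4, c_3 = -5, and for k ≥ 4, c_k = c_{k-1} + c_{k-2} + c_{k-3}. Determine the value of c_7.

Step forward from the initial values:
c_4 = 7  c_5 = 6  c_6 = 8  c_7 = 21.

21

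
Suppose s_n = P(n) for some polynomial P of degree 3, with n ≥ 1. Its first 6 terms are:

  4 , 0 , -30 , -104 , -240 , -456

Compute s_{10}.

-2480

1st diffs: -4, -30, -74, -136, -216.
2nd diffs: -26, -44, -62, -80.
3rd diffs: -18, -18, -18 (constant).
Newton forward-difference form: s_n = 4 + (-4)·C(n-1,1) + (-26)·C(n-1,2) + (-18)·C(n-1,3).
At n = 10: n-1 = 9, so s_{10} = 4 - 36 - 936 - 1512 = -2480.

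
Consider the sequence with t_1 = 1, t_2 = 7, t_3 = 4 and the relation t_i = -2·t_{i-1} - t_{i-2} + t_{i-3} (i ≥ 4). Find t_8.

-11

Compute successive terms:
t_4 = -14;  t_5 = 31;  t_6 = -44;  t_7 = 43;  t_8 = -11.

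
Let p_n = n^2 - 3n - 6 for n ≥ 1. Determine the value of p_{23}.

454

p_{23} = 1·23^2 - 3·23 - 6 = 454.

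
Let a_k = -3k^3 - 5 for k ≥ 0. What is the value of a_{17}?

-14744

a_{17} = -3·17^3 - 5 = -14744.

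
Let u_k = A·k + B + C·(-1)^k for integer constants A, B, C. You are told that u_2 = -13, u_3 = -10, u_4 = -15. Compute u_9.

-16

Write the equations: 2A + B + C = -13; 3A + B - C = -10; 4A + B + C = -15.
Subtracting the first from the second: A - 2C = 3.
Subtracting the second from the third: A + 2C = -5.
Solving: C = -2, A = -1, then B = -9.
Therefore u_9 = -9 + (-9) + (-2)·(-1) = -16.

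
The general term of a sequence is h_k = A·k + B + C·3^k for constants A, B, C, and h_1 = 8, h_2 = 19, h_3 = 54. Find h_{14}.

At k = 1, 2, 3: A + B + 3C = 8; 2A + B + 9C = 19; 3A + B + 27C = 54.
Subtracting the first from the second: A + 6C = 11.
Subtracting the second from the third: A + 18C = 35.
Solving: C = 2, A = -1, then B = 3.
Hence h_{14} = -1·14 + 3 + 2·4782969 = 9565927.

9565927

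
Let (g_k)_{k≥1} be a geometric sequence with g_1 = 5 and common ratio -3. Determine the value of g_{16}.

g_k = 5·(-3)^(k-1).
g_{16} = 5·(-3)^15 = -71744535.

-71744535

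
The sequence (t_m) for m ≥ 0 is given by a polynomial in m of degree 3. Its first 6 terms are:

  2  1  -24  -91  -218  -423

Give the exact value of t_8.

1st diffs: -1, -25, -67, -127, -205.
2nd diffs: -24, -42, -60, -78.
3rd diffs: -18, -18, -18 (constant).
Newton forward-difference form: t_m = 2 + (-1)·C(m,1) + (-24)·C(m,2) + (-18)·C(m,3).
At m = 8: m = 8, so t_8 = 2 - 8 - 672 - 1008 = -1686.

-1686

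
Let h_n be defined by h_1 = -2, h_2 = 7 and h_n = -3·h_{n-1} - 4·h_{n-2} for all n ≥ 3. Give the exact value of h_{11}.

-3709

h_3 = -13, h_4 = 11, h_5 = 19, h_6 = -101, h_7 = 227, h_8 = -277, h_9 = -77, h_{10} = 1339, h_{11} = -3709.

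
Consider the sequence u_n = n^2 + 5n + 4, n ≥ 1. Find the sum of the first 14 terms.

Over n = 1..14: Σn = 105, Σn² = 1015.
Total = (1)·1015 + (5)·105 + (4)·14 = 1596.

1596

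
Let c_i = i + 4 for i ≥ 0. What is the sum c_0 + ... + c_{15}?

Over i = 0..15: Σi = 120.
Total = (1)·120 + (4)·16 = 184.

184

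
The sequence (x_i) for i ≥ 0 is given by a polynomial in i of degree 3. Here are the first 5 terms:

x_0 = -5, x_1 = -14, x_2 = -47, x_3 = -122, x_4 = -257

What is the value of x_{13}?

-7142

1st diffs: -9, -33, -75, -135.
2nd diffs: -24, -42, -60.
3rd diffs: -18, -18 (constant).
Newton forward-difference form: x_i = -5 + (-9)·C(i,1) + (-24)·C(i,2) + (-18)·C(i,3).
At i = 13: i = 13, so x_{13} = -5 - 117 - 1872 - 5148 = -7142.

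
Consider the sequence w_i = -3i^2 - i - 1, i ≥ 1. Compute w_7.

w_7 = -3·7^2 - 1·7 - 1 = -155.

-155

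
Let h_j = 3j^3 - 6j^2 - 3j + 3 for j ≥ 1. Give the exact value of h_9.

h_9 = 3·9^3 - 6·9^2 - 3·9 + 3 = 1677.

1677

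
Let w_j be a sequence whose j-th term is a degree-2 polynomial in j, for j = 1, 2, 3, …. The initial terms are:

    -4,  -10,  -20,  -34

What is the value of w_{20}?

-802

1st diffs: -6, -10, -14.
2nd diffs: -4, -4 (constant).
So w_j = -2j^2 - 2.
Evaluating at j = 20 gives w_{20} = -802.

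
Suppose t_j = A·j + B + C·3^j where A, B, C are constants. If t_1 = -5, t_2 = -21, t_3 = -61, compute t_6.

-1477

At j = 1, 2, 3: A + B + 3C = -5; 2A + B + 9C = -21; 3A + B + 27C = -61.
Subtracting the first from the second: A + 6C = -16.
Subtracting the second from the third: A + 18C = -40.
Solving: C = -2, A = -4, then B = 5.
So t_j = -4·j + 5 + (-2)·3^j; at j=6 this is -1477.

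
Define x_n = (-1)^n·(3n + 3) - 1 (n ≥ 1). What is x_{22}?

68

(-1)^22 = 1; 3n + 3 at n=22 is 69; so x_{22} = 68.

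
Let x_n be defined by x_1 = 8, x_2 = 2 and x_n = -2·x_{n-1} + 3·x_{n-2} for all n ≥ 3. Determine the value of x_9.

Step forward from the initial values:
x_3 = 20;  x_4 = -34;  x_5 = 128;  x_6 = -358;  x_7 = 1100;  x_8 = -3274;  x_9 = 9848.
(Characteristic roots are 1 and -3.)

9848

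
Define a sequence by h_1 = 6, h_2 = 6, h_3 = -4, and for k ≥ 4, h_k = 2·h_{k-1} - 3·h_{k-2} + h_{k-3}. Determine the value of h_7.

Applying the relation repeatedly:
h_4 = -20, h_5 = -22, h_6 = 12, h_7 = 70.

70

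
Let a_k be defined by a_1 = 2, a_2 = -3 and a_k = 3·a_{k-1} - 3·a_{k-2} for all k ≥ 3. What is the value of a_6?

Iterate the recurrence:
a_3 = -15; a_4 = -36; a_5 = -63; a_6 = -81.

-81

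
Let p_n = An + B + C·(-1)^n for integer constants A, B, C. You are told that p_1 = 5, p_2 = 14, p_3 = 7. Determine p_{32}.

At n = 1, 2, 3: A + B - C = 5; 2A + B + C = 14; 3A + B - C = 7.
Subtracting the first from the second: A + 2C = 9.
Subtracting the second from the third: A - 2C = -7.
Solving: C = 4, A = 1, then B = 8.
So p_n = 1·n + 8 + 4·(-1)^n; at n=32 this is 44.

44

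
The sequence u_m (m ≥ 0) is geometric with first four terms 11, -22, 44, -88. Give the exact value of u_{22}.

46137344

Common ratio r = -2.
u_m = 11·(-2)^(m-0).
u_{22} = 11·(-2)^22 = 46137344.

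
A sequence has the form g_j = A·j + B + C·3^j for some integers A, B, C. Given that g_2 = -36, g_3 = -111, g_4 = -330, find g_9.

The three given values yield: 2A + B + 9C = -36; 3A + B + 27C = -111; 4A + B + 81C = -330.
Subtracting the first from the second: A + 18C = -75.
Subtracting the second from the third: A + 54C = -219.
Solving: C = -4, A = -3, then B = 6.
Hence g_9 = -3·9 + 6 + (-4)·19683 = -78753.

-78753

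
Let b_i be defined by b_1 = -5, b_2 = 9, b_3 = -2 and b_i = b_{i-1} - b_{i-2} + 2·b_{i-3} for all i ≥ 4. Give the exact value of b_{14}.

Step forward from the initial values:
b_4 = -21;  b_5 = -1;  b_6 = 16;  …;  b_{11} = -93;  b_{12} = -72;  b_{13} = 35;  b_{14} = -79.

-79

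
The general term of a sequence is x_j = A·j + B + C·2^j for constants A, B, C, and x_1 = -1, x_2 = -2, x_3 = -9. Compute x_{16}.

-196528

At j = 1, 2, 3: A + B + 2C = -1; 2A + B + 4C = -2; 3A + B + 8C = -9.
Subtracting the first from the second: A + 2C = -1.
Subtracting the second from the third: A + 4C = -7.
Solving: C = -3, A = 5, then B = 0.
So x_j = 5·j + 0 + (-3)·2^j; at j=16 this is -196528.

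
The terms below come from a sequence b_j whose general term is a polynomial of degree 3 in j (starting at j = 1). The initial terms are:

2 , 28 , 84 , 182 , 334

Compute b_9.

1st diffs: 26, 56, 98, 152.
2nd diffs: 30, 42, 54.
3rd diffs: 12, 12 (constant).
Newton forward-difference form: b_j = 2 + 26·C(j-1,1) + 30·C(j-1,2) + 12·C(j-1,3).
At j = 9: j-1 = 8, so b_9 = 2 + 208 + 840 + 672 = 1722.

1722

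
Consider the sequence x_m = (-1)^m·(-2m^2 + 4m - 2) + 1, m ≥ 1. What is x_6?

-49

(-1)^6 = 1; -2m^2 + 4m - 2 at m=6 is -50; so x_6 = -49.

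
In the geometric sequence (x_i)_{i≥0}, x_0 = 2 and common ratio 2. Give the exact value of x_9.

x_i = 2·2^(i-0).
x_9 = 2·2^9 = 1024.

1024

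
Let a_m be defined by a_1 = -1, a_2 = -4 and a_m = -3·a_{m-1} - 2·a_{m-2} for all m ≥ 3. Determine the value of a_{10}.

Compute successive terms:
a_3 = 14  a_4 = -34  a_5 = 74  a_6 = -154  a_7 = 314  a_8 = -634  a_9 = 1274  a_{10} = -2554.
(Characteristic roots are -1 and -2.)

-2554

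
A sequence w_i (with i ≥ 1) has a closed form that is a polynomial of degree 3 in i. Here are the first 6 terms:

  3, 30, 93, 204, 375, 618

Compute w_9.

1st diffs: 27, 63, 111, 171, 243.
2nd diffs: 36, 48, 60, 72.
3rd diffs: 12, 12, 12 (constant).
So w_i = 2i^3 + 6i^2 - 5i.
Evaluating at i = 9 gives w_9 = 1899.

1899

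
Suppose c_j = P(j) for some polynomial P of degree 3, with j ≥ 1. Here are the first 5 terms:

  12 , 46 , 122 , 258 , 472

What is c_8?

1st diffs: 34, 76, 136, 214.
2nd diffs: 42, 60, 78.
3rd diffs: 18, 18 (constant).
Newton forward-difference form: c_j = 12 + 34·C(j-1,1) + 42·C(j-1,2) + 18·C(j-1,3).
At j = 8: j-1 = 7, so c_8 = 12 + 238 + 882 + 630 = 1762.

1762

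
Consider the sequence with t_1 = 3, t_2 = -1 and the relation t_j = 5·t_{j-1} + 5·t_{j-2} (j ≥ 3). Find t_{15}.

12930156250

Compute successive terms:
t_3 = 10, t_4 = 45, t_5 = 275, …, t_{12} = 64450000, t_{13} = 377296875, t_{14} = 2208734375, t_{15} = 12930156250.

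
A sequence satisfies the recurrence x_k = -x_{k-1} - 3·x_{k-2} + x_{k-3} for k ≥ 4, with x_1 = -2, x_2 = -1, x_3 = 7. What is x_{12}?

366

Step forward from the initial values:
x_4 = -6  x_5 = -16  x_6 = 41  x_7 = 1  x_8 = -140  x_9 = 178  x_{10} = 243  x_{11} = -917  x_{12} = 366.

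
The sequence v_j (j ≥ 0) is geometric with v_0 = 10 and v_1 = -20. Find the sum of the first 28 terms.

-894784850

Common ratio r = -2.
v_j = 10·(-2)^(j-0).
S = 10·((-2)^28 - 1)/(-2 - 1) = 10·(268435456 - 1)/(-3) = -894784850.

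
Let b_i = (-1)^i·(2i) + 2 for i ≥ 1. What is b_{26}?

54

(-1)^26 = 1; 2i at i=26 is 52; so b_{26} = 54.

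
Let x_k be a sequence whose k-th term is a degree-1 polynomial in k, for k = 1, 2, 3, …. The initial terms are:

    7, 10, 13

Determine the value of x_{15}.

49

1st diffs: 3, 3 (constant).
So x_k = 3k + 4.
Evaluating at k = 15 gives x_{15} = 49.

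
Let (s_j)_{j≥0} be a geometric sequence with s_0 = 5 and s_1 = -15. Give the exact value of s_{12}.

Common ratio r = -3.
s_j = 5·(-3)^(j-0).
s_{12} = 5·(-3)^12 = 2657205.

2657205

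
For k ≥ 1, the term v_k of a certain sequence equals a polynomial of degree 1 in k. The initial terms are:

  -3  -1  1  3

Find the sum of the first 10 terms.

60

1st diffs: 2, 2, 2 (constant).
So v_k = 2k - 5.
Continuing: …, 5, 7, 9, 11, …, v_{10} = 15.
Summing k = 1..10 (10 terms) gives 60.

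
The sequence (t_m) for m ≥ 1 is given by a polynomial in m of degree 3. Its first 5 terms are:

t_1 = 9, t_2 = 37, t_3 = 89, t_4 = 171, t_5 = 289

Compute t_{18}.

7829

1st diffs: 28, 52, 82, 118.
2nd diffs: 24, 30, 36.
3rd diffs: 6, 6 (constant).
Newton forward-difference form: t_m = 9 + 28·C(m-1,1) + 24·C(m-1,2) + 6·C(m-1,3).
At m = 18: m-1 = 17, so t_{18} = 9 + 476 + 3264 + 4080 = 7829.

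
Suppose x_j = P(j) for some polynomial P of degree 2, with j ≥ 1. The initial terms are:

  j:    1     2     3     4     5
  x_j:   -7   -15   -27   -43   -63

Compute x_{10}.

-223

1st diffs: -8, -12, -16, -20.
2nd diffs: -4, -4, -4 (constant).
Newton forward-difference form: x_j = -7 + (-8)·C(j-1,1) + (-4)·C(j-1,2).
At j = 10: j-1 = 9, so x_{10} = -7 - 72 - 144 = -223.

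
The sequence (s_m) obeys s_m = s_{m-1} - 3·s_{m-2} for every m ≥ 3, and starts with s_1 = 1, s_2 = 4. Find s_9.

s_3 = 1; s_4 = -11; s_5 = -14; s_6 = 19; s_7 = 61; s_8 = 4; s_9 = -179.

-179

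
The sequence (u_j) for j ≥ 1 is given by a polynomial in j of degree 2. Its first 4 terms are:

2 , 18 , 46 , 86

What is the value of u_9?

1st diffs: 16, 28, 40.
2nd diffs: 12, 12 (constant).
So u_j = 6j^2 - 2j - 2.
Evaluating at j = 9 gives u_9 = 466.

466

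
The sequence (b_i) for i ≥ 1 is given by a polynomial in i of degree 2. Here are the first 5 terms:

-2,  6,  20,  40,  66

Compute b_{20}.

1st diffs: 8, 14, 20, 26.
2nd diffs: 6, 6, 6 (constant).
So b_i = 3i^2 - i - 4.
Evaluating at i = 20 gives b_{20} = 1176.

1176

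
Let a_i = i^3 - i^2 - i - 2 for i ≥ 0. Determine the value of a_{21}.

a_{21} = 1·21^3 - 1·21^2 - 1·21 - 2 = 8797.

8797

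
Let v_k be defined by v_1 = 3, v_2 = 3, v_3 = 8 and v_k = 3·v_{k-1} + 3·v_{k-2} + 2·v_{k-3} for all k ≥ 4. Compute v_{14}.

30778215

Applying the relation repeatedly:
v_4 = 39  v_5 = 147  v_6 = 574  …  v_{11} = 518631  v_{12} = 2022958  v_{13} = 7890693  v_{14} = 30778215.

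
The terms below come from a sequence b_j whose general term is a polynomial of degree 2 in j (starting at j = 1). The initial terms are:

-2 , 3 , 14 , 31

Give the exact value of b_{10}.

1st diffs: 5, 11, 17.
2nd diffs: 6, 6 (constant).
Newton forward-difference form: b_j = -2 + 5·C(j-1,1) + 6·C(j-1,2).
At j = 10: j-1 = 9, so b_{10} = -2 + 45 + 216 = 259.

259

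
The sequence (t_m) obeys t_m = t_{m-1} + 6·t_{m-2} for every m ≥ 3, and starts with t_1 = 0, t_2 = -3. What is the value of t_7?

Compute successive terms:
t_3 = -3;  t_4 = -21;  t_5 = -39;  t_6 = -165;  t_7 = -399.
(Characteristic roots are 3 and -2.)

-399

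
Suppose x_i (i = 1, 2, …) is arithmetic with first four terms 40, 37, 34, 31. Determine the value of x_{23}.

-26

Common difference d = -3.
x_i = 40 + (i - 1)·(-3).
x_{23} = 40 + 22·(-3) = -26.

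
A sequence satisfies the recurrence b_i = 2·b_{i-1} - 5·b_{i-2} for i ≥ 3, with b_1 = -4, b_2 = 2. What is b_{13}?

-16124

Iterate the recurrence:
b_3 = 24, b_4 = 38, b_5 = -44, …, b_{10} = 2642, b_{11} = -10296, b_{12} = -33802, b_{13} = -16124.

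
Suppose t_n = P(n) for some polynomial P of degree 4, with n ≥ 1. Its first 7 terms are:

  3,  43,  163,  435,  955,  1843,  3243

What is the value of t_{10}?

12315

1st diffs: 40, 120, 272, 520, 888, 1400.
2nd diffs: 80, 152, 248, 368, 512.
3rd diffs: 72, 96, 120, 144.
4th diffs: 24, 24, 24 (constant).
So t_n = n^4 + 2n^3 + 3n^2 + 2n - 5.
Evaluating at n = 10 gives t_{10} = 12315.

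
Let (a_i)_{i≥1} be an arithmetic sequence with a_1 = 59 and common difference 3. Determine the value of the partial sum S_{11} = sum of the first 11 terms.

a_i = 59 + (i - 1)·3.
a_{11} = 89; S = 11·(59 + 89)/2 = 814.

814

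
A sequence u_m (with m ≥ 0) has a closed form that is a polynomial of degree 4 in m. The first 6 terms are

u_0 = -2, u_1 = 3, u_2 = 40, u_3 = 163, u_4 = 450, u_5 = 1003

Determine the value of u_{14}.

46660

1st diffs: 5, 37, 123, 287, 553.
2nd diffs: 32, 86, 164, 266.
3rd diffs: 54, 78, 102.
4th diffs: 24, 24 (constant).
So u_m = m^4 + 3m^3 + m - 2.
Evaluating at m = 14 gives u_{14} = 46660.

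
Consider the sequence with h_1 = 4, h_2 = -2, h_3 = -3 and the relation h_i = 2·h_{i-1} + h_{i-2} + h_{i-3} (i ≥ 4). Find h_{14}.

Compute successive terms:
h_4 = -4; h_5 = -13; h_6 = -33; …; h_{11} = -3502; h_{12} = -8919; h_{13} = -22715; h_{14} = -57851.

-57851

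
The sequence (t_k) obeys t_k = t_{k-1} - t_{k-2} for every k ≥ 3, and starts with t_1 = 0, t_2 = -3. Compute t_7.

0

t_3 = -3;  t_4 = 0;  t_5 = 3;  t_6 = 3;  t_7 = 0.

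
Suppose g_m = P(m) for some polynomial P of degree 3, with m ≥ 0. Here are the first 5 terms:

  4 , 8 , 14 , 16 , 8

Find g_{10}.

1st diffs: 4, 6, 2, -8.
2nd diffs: 2, -4, -10.
3rd diffs: -6, -6 (constant).
Newton forward-difference form: g_m = 4 + 4·C(m,1) + 2·C(m,2) + (-6)·C(m,3).
At m = 10: m = 10, so g_{10} = 4 + 40 + 90 - 720 = -586.

-586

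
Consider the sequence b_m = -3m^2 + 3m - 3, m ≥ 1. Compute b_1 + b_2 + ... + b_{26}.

Over m = 1..26: Σm = 351, Σm² = 6201.
Total = (-3)·6201 + (3)·351 + (-3)·26 = -17628.

-17628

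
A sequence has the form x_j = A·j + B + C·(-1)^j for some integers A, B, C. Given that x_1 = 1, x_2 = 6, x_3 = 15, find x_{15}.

Write the equations: A + B - C = 1; 2A + B + C = 6; 3A + B - C = 15.
Subtracting the first from the second: A + 2C = 5.
Subtracting the second from the third: A - 2C = 9.
Solving: C = -1, A = 7, then B = -7.
Therefore x_{15} = 105 + (-7) + (-1)·(-1) = 99.

99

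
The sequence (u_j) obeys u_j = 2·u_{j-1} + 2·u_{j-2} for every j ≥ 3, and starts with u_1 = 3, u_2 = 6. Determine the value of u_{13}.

Iterate the recurrence:
u_3 = 18, u_4 = 48, u_5 = 132, …, u_{10} = 20064, u_{11} = 54816, u_{12} = 149760, u_{13} = 409152.

409152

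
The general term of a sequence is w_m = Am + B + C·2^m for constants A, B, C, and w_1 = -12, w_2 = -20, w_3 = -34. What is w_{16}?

-196644

Write the equations: A + B + 2C = -12; 2A + B + 4C = -20; 3A + B + 8C = -34.
Subtracting the first from the second: A + 2C = -8.
Subtracting the second from the third: A + 4C = -14.
Solving: C = -3, A = -2, then B = -4.
Hence w_{16} = -2·16 + (-4) + (-3)·65536 = -196644.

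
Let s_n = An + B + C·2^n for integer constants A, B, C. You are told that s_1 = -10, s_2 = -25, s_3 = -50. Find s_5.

-180

Plug in n = 1, 2, 3: A + B + 2C = -10; 2A + B + 4C = -25; 3A + B + 8C = -50.
Subtracting the first from the second: A + 2C = -15.
Subtracting the second from the third: A + 4C = -25.
Solving: C = -5, A = -5, then B = 5.
Therefore s_5 = -25 + 5 + (-5)·32 = -180.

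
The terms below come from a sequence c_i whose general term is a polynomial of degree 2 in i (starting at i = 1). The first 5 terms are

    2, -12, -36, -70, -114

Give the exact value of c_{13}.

1st diffs: -14, -24, -34, -44.
2nd diffs: -10, -10, -10 (constant).
Newton forward-difference form: c_i = 2 + (-14)·C(i-1,1) + (-10)·C(i-1,2).
At i = 13: i-1 = 12, so c_{13} = 2 - 168 - 660 = -826.

-826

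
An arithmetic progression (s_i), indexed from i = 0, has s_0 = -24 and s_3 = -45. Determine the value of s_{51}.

Common difference d = (-45 - (-24)) / (3 - 0) = -7.
s_i = -24 + (i - 0)·(-7).
s_{51} = -24 + 51·(-7) = -381.

-381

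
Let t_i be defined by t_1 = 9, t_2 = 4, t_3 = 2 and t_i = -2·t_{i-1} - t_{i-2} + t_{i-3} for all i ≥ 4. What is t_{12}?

Applying the relation repeatedly:
t_4 = 1;  t_5 = 0;  t_6 = 1;  t_7 = -1;  t_8 = 1;  t_9 = 0;  t_{10} = -2;  t_{11} = 5;  t_{12} = -8.

-8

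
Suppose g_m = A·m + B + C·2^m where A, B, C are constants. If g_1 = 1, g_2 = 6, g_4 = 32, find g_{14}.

At m = 1, 2, 4: A + B + 2C = 1; 2A + B + 4C = 6; 4A + B + 16C = 32.
Subtracting the first from the second: A + 2C = 5.
Subtracting the second from the third: 2A + 12C = 26.
Solving: C = 2, A = 1, then B = -4.
Therefore g_{14} = 14 + (-4) + 2·16384 = 32778.

32778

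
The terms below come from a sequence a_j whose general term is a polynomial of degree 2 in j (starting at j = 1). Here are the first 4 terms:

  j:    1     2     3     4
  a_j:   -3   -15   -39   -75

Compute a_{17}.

1st diffs: -12, -24, -36.
2nd diffs: -12, -12 (constant).
Newton forward-difference form: a_j = -3 + (-12)·C(j-1,1) + (-12)·C(j-1,2).
At j = 17: j-1 = 16, so a_{17} = -3 - 192 - 1440 = -1635.

-1635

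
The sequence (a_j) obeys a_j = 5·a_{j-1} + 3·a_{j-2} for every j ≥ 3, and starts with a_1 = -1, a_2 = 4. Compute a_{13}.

a_3 = 17  a_4 = 97  a_5 = 536  …  a_{10} = 2801329  a_{11} = 15523232  a_{12} = 86020147  a_{13} = 476670431.

476670431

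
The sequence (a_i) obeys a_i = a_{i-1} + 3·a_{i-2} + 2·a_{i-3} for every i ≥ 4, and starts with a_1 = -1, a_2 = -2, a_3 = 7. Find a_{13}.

18381

Compute successive terms:
a_4 = -1;  a_5 = 16;  a_6 = 27;  a_7 = 73;  a_8 = 186;  a_9 = 459;  a_{10} = 1163;  a_{11} = 2912;  a_{12} = 7319;  a_{13} = 18381.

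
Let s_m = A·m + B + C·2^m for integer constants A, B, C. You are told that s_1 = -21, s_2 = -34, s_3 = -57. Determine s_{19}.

At m = 1, 2, 3: A + B + 2C = -21; 2A + B + 4C = -34; 3A + B + 8C = -57.
Subtracting the first from the second: A + 2C = -13.
Subtracting the second from the third: A + 4C = -23.
Solving: C = -5, A = -3, then B = -8.
Therefore s_{19} = -57 + (-8) + (-5)·524288 = -2621505.

-2621505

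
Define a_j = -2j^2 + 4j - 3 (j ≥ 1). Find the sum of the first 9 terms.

-417

Over j = 1..9: Σj = 45, Σj² = 285.
Total = (-2)·285 + (4)·45 + (-3)·9 = -417.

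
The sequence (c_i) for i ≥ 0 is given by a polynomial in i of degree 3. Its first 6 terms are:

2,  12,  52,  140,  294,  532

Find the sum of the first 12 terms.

1st diffs: 10, 40, 88, 154, 238.
2nd diffs: 30, 48, 66, 84.
3rd diffs: 18, 18, 18 (constant).
Newton forward-difference form: c_i = 2 + 10·C(i,1) + 30·C(i,2) + 18·C(i,3).
Continuing: …, 872, 1332, 1930, 2684, …, c_{11} = 4732.
Summing i = 0..11 (12 terms) gives 16194.

16194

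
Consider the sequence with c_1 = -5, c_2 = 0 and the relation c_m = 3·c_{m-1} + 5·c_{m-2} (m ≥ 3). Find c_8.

-25200

c_3 = -25, c_4 = -75, c_5 = -350, c_6 = -1425, c_7 = -6025, c_8 = -25200.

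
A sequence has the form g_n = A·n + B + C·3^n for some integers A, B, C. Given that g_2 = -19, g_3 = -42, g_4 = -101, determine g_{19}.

Plug in n = 2, 3, 4: 2A + B + 9C = -19; 3A + B + 27C = -42; 4A + B + 81C = -101.
Subtracting the first from the second: A + 18C = -23.
Subtracting the second from the third: A + 54C = -59.
Solving: C = -1, A = -5, then B = 0.
Hence g_{19} = -5·19 + 0 + (-1)·1162261467 = -1162261562.

-1162261562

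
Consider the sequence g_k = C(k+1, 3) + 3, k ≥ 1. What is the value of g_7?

C(8, 3) = 56, so g_7 = 59.

59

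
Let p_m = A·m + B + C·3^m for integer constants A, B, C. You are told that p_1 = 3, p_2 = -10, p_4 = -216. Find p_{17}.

-387420397

The three given values yield: A + B + 3C = 3; 2A + B + 9C = -10; 4A + B + 81C = -216.
Subtracting the first from the second: A + 6C = -13.
Subtracting the second from the third: 2A + 72C = -206.
Solving: C = -3, A = 5, then B = 7.
So p_m = 5·m + 7 + (-3)·3^m; at m=17 this is -387420397.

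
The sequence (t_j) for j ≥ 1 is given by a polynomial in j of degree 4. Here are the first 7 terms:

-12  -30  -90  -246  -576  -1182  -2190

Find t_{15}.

1st diffs: -18, -60, -156, -330, -606, -1008.
2nd diffs: -42, -96, -174, -276, -402.
3rd diffs: -54, -78, -102, -126.
4th diffs: -24, -24, -24 (constant).
Newton forward-difference form: t_j = -12 + (-18)·C(j-1,1) + (-42)·C(j-1,2) + (-54)·C(j-1,3) + (-24)·C(j-1,4).
At j = 15: j-1 = 14, so t_{15} = -12 - 252 - 3822 - 19656 - 24024 = -47766.

-47766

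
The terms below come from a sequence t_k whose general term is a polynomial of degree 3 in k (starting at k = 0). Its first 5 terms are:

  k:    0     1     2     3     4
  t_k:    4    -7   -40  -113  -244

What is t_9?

1st diffs: -11, -33, -73, -131.
2nd diffs: -22, -40, -58.
3rd diffs: -18, -18 (constant).
So t_k = -3k^3 - 2k^2 - 6k + 4.
Evaluating at k = 9 gives t_9 = -2399.

-2399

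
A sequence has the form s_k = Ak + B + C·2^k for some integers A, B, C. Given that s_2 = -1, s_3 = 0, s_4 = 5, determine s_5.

18

Plug in k = 2, 3, 4: 2A + B + 4C = -1; 3A + B + 8C = 0; 4A + B + 16C = 5.
Subtracting the first from the second: A + 4C = 1.
Subtracting the second from the third: A + 8C = 5.
Solving: C = 1, A = -3, then B = 1.
Therefore s_5 = -15 + 1 + 1·32 = 18.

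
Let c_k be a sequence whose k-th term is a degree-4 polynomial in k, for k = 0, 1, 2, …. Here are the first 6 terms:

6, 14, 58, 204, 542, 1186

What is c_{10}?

1st diffs: 8, 44, 146, 338, 644.
2nd diffs: 36, 102, 192, 306.
3rd diffs: 66, 90, 114.
4th diffs: 24, 24 (constant).
So c_k = k^4 + 5k^3 - 4k^2 + 6k + 6.
Evaluating at k = 10 gives c_{10} = 14666.

14666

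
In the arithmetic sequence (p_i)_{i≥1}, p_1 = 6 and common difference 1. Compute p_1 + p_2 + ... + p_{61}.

2196

p_i = 6 + (i - 1)·1.
p_{61} = 66; S = 61·(6 + 66)/2 = 2196.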